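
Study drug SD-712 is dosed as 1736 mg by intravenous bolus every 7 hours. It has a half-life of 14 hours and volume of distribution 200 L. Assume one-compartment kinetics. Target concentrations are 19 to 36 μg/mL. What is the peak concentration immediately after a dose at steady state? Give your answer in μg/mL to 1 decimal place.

29.6 μg/mL

k = ln2/t½ = ln2/14 ≈ 0.049511 h⁻¹; fraction remaining f = e^(−kτ) = e^(−0.049511×7) ≈ 0.7071.
Accumulation ratio R = 1/(1 − f) ≈ 1/0.2929 ≈ 3.4141.
Single-dose peak C₀ = D/Vd = 1736/200 ≈ 8.680 μg/mL.
Steady-state peak Cmax,ss = C₀·R ≈ 8.680 × 3.4141 ≈ 29.634 μg/mL.
Peak 29.6 μg/mL vs MTC 36 μg/mL: below toxic threshold.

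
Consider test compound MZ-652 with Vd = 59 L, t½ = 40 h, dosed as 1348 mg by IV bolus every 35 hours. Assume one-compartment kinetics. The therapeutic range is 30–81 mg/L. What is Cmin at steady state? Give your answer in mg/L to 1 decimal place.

τ/t½ = 35/40 ≈ 0.875, so fraction remaining f = (1/2)^(35/40) ≈ 0.5453.
At steady state, accumulation factor R = 1/(1 − e^(−kτ)) ≈ 2.1993.
Each bolus raises the concentration by D/Vd = 1348/59 ≈ 22.847 mg/L.
Steady-state peak Cmax,ss = C₀·R ≈ 22.847 × 2.1993 ≈ 50.247 mg/L.
Steady-state trough Cmin,ss = Cmax,ss·f ≈ 50.247 × 0.5453 ≈ 27.400 mg/L.
Trough 27.4 mg/L vs MEC 30 mg/L: subtherapeutic.

27.4 mg/L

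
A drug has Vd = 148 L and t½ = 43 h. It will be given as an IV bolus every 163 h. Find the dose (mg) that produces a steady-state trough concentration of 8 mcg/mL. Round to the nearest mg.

τ/t½ = 163/43 ≈ 3.7907, so f = (1/2)^(163/43) ≈ 0.072258.
Cmin,ss = (D/Vd)·f/(1−f), so D = Cmin,ss·Vd·(1−f)/f.
D = 8 × 148 × (1−f)/f ≈ 8 × 148 × 12.83930 ≈ 15201.73 mg.

15202 mg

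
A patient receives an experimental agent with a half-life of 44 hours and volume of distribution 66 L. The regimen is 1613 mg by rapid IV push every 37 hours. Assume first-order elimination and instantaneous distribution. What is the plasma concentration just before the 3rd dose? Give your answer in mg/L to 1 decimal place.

f = (1/2)^(τ/t½) = (1/2)^(37/44) ≈ 0.5583.
C₀ = D/Vd = 1613/66 ≈ 24.439 mg/L.
Before the 3rd dose, 2 doses have been given. Superposition: Cmin = C₀·(f + f²).
≈ 24.439 × (0.5583 + 0.3117) ≈ 24.439 × 0.8700 ≈ 21.262 mg/L.

21.3 mg/L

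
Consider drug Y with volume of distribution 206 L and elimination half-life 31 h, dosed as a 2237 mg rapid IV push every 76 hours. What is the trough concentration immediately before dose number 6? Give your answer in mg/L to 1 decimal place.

f = (1/2)^(τ/t½) = (1/2)^(76/31) ≈ 0.1828.
C₀ = D/Vd = 2237/206 ≈ 10.859 mg/L.
Before the 6th dose, 5 doses have been given. Superposition: Cmin = C₀·(f + f² + … + f^5).
≈ 10.859 × (0.1828 + 0.0334 + 0.0061 + 0.0011 + 0.0002) ≈ 10.859 × 0.2236 ≈ 2.428 mg/L.

2.4 mg/L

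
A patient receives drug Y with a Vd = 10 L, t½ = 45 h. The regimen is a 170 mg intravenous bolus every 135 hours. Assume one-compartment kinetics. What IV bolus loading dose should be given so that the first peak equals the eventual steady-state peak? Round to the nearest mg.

194 mg

f = (1/2)^(135/45) ≈ 0.125000; accumulation ratio R = 1/(1−f) ≈ 1.14286.
Loading dose to hit Cmax,ss on first dose: D_load = D_maint·R ≈ 170 × 1.14286 ≈ 194.29 mg.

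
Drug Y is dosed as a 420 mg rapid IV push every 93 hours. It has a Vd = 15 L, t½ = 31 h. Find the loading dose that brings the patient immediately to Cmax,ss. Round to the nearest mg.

480 mg

f = (1/2)^(93/31) ≈ 0.125000; accumulation ratio R = 1/(1−f) ≈ 1.14286.
Loading dose to hit Cmax,ss on first dose: D_load = D_maint·R ≈ 420 × 1.14286 ≈ 480.00 mg.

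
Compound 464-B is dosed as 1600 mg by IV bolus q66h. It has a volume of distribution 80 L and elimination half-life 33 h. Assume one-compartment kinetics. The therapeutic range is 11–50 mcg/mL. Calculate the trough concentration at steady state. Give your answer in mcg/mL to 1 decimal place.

6.7 mcg/mL

The dosing interval is 2 half-lives, so f = 2^(−2) = 0.25.
Accumulation ratio R = 1/(1 − f) = 1/0.75 = 4/3.
Single-dose peak C₀ = D/Vd = 1600/80 = 20 mcg/mL.
Steady-state peak Cmax,ss = C₀·R = 20 × 4/3 ≈ 26.667 mcg/mL.
Steady-state trough Cmin,ss = Cmax,ss·f ≈ 26.667 × 0.25 ≈ 6.667 mcg/mL.
Trough 6.7 mcg/mL vs MEC 11 mcg/mL: subtherapeutic.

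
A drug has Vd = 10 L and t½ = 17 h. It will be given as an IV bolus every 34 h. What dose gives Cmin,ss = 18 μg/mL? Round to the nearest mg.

τ/t½ = 34/17 ≈ 2, so f = (1/2)^(34/17) ≈ 0.250000.
Cmin,ss = (D/Vd)·f/(1−f), so D = Cmin,ss·Vd·(1−f)/f.
D = 18 × 10 × (1−f)/f ≈ 18 × 10 × 3.00000 ≈ 540.00 mg.

540 mg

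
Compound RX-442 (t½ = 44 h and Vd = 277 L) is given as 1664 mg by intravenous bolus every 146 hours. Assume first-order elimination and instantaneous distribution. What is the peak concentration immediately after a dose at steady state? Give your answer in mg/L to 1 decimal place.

6.7 mg/L

k = ln2/t½ = ln2/44 ≈ 0.015753 h⁻¹; fraction remaining f = e^(−kτ) = e^(−0.015753×146) ≈ 0.1003.
At steady state, accumulation factor R = 1/(1 − e^(−kτ)) ≈ 1.1115.
Single-dose peak C₀ = D/Vd = 1664/277 ≈ 6.007 mg/L.
Steady-state peak Cmax,ss = C₀·R ≈ 6.007 × 1.1115 ≈ 6.677 mg/L.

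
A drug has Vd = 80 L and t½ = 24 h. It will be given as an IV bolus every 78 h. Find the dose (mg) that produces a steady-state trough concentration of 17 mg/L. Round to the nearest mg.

11579 mg

τ/t½ = 78/24 ≈ 3.25, so f = (1/2)^(78/24) ≈ 0.105112.
Cmin,ss = (D/Vd)·f/(1−f), so D = Cmin,ss·Vd·(1−f)/f.
D = 17 × 80 × (1−f)/f ≈ 17 × 80 × 8.51366 ≈ 11578.58 mg.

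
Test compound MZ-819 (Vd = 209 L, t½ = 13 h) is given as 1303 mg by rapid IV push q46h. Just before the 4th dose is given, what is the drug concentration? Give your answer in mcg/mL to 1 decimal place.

0.6 mcg/mL

f = (1/2)^(τ/t½) = (1/2)^(46/13) ≈ 0.0861.
C₀ = D/Vd = 1303/209 ≈ 6.234 mcg/mL.
Before the 4th dose, 3 doses have been given. Superposition: Cmin = C₀·(f + f² + … + f^3).
≈ 6.234 × (0.0861 + 0.0074 + 0.0006) ≈ 6.234 × 0.0941 ≈ 0.587 mcg/mL.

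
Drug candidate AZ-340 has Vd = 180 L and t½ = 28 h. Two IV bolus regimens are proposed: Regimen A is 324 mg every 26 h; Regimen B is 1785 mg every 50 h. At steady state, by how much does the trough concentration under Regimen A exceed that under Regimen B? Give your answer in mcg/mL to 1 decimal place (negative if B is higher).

-2.1 mcg/mL

Regimen A: f = (1/2)^(26/28) ≈ 0.5254; Cmin,ss = (324/180)·f/(1−f) ≈ 1.993 mcg/mL.
Regimen B: f = (1/2)^(50/28) ≈ 0.2900; Cmin,ss = (1785/180)·f/(1−f) ≈ 4.050 mcg/mL.
Difference ≈ 1.993 − 4.050 ≈ -2.057 mcg/mL.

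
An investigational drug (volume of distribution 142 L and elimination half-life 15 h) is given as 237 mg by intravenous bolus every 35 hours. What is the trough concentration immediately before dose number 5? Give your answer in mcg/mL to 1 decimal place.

0.4 mcg/mL

f = (1/2)^(τ/t½) = (1/2)^(35/15) ≈ 0.1984.
C₀ = D/Vd = 237/142 ≈ 1.669 mcg/mL.
Before the 5th dose, 4 doses have been given. Superposition: Cmin = C₀·(f + f² + … + f^4).
≈ 1.669 × (0.1984 + 0.0394 + 0.0078 + 0.0015) ≈ 1.669 × 0.2471 ≈ 0.412 mcg/mL.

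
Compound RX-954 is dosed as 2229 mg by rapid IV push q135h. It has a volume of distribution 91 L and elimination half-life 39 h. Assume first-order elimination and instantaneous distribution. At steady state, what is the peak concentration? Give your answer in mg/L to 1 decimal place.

τ/t½ = 135/39 ≈ 3.4615, so fraction remaining f = (1/2)^(135/39) ≈ 0.0908.
Accumulation ratio R = 1/(1 − f) ≈ 1/0.9092 ≈ 1.0999.
Single-dose peak C₀ = D/Vd = 2229/91 ≈ 24.495 mg/L.
Steady-state peak Cmax,ss = C₀·R ≈ 24.495 × 1.0999 ≈ 26.942 mg/L.

26.9 mg/L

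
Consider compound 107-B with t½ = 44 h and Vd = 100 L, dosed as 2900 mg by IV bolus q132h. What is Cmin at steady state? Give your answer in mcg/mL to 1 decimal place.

4.1 mcg/mL

The dosing interval is 3 half-lives, so f = 2^(−3) = 0.125.
Accumulation ratio R = 1/(1 − f) = 1/0.875 = 8/7.
Single-dose peak C₀ = D/Vd = 2900/100 = 29 mcg/mL.
Steady-state peak Cmax,ss = C₀·R = 29 × 8/7 ≈ 33.143 mcg/mL.
Steady-state trough Cmin,ss = Cmax,ss·f ≈ 33.143 × 0.125 ≈ 4.143 mcg/mL.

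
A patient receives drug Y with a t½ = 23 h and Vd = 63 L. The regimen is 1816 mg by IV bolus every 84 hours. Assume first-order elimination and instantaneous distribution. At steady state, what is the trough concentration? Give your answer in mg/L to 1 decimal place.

Over one 84-h interval, 84/23 ≈ 3.6522 half-lives elapse, leaving f ≈ 0.0795 of each dose.
At steady state, accumulation factor R = 1/(1 − e^(−kτ)) ≈ 1.0864.
Single-dose peak C₀ = D/Vd = 1816/63 ≈ 28.825 mg/L.
Steady-state peak Cmax,ss = C₀·R ≈ 28.825 × 1.0864 ≈ 31.315 mg/L.
Steady-state trough Cmin,ss = Cmax,ss·f ≈ 31.315 × 0.0795 ≈ 2.490 mg/L.

2.5 mg/L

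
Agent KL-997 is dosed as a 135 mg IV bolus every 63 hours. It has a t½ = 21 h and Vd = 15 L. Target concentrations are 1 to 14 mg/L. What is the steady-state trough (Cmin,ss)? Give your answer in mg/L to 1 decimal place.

1.3 mg/L

τ = 63 h = 3 half-lives, so f = (1/2)^3 = 0.125.
At steady state, R = 1/(1 − 0.125) = 8/7.
Single-dose peak C₀ = D/Vd = 135/15 = 9 mg/L.
Steady-state peak Cmax,ss = C₀·R = 9 × 8/7 ≈ 10.286 mg/L.
Steady-state trough Cmin,ss = Cmax,ss·f ≈ 10.286 × 0.125 ≈ 1.286 mg/L.
Trough 1.3 mg/L vs MEC 1 mg/L: adequate.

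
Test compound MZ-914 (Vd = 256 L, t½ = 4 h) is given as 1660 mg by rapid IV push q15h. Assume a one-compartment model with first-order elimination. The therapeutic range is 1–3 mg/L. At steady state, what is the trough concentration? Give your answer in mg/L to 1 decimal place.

0.5 mg/L

Over one 15-h interval, 15/4 ≈ 3.75 half-lives elapse, leaving f ≈ 0.0743 of each dose.
Each bolus raises the concentration by D/Vd = 1660/256 ≈ 6.484 mg/L.
Steady-state trough Cmin,ss = C₀·f/(1−f) ≈ 6.484 × 0.0743/0.9257 ≈ 0.520 mg/L.
Trough 0.5 mg/L vs MEC 1 mg/L: subtherapeutic.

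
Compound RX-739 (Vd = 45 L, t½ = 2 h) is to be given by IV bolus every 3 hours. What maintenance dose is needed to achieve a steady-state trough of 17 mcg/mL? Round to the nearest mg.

1399 mg

τ/t½ = 3/2 ≈ 1.5, so f = (1/2)^(3/2) ≈ 0.353553.
Cmin,ss = (D/Vd)·f/(1−f), so D = Cmin,ss·Vd·(1−f)/f.
D = 17 × 45 × (1−f)/f ≈ 17 × 45 × 1.82843 ≈ 1398.75 mg.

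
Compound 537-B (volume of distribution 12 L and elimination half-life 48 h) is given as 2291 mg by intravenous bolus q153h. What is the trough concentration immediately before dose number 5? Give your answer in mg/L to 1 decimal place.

f = (1/2)^(τ/t½) = (1/2)^(153/48) ≈ 0.1098.
C₀ = D/Vd = 2291/12 ≈ 190.917 mg/L.
Before the 5th dose, 4 doses have been given. Superposition: Cmin = C₀·(f + f² + … + f^4).
≈ 190.917 × (0.1098 + 0.0121 + 0.0013 + 0.0001) ≈ 190.917 × 0.1233 ≈ 23.540 mg/L.

23.5 mg/L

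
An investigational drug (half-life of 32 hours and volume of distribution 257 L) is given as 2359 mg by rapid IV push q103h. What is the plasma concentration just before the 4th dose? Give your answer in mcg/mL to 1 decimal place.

f = (1/2)^(τ/t½) = (1/2)^(103/32) ≈ 0.1074.
C₀ = D/Vd = 2359/257 ≈ 9.179 mcg/mL.
Before the 4th dose, 3 doses have been given. Superposition: Cmin = C₀·(f + f² + … + f^3).
≈ 9.179 × (0.1074 + 0.0115 + 0.0012) ≈ 9.179 × 0.1201 ≈ 1.102 mcg/mL.

1.1 mcg/mL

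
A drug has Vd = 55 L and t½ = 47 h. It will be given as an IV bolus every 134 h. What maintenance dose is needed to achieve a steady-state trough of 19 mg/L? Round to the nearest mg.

6495 mg

τ/t½ = 134/47 ≈ 2.8511, so f = (1/2)^(134/47) ≈ 0.138594.
Cmin,ss = (D/Vd)·f/(1−f), so D = Cmin,ss·Vd·(1−f)/f.
D = 19 × 55 × (1−f)/f ≈ 19 × 55 × 6.21532 ≈ 6495.01 mg.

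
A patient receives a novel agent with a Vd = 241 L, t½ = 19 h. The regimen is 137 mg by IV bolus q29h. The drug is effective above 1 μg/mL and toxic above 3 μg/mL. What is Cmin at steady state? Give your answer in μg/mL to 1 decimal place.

0.3 μg/mL

τ/t½ = 29/19 ≈ 1.5263, so fraction remaining f = (1/2)^(29/19) ≈ 0.3472.
Each bolus raises the concentration by D/Vd = 137/241 ≈ 0.568 μg/mL.
Steady-state trough Cmin,ss = C₀·f/(1−f) ≈ 0.568 × 0.3472/0.6528 ≈ 0.302 μg/mL.
Trough 0.3 μg/mL vs MEC 1 μg/mL: subtherapeutic.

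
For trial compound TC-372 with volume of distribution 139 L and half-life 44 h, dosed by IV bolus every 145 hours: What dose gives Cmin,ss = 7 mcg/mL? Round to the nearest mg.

8580 mg

τ/t½ = 145/44 ≈ 3.2955, so f = (1/2)^(145/44) ≈ 0.101852.
Cmin,ss = (D/Vd)·f/(1−f), so D = Cmin,ss·Vd·(1−f)/f.
D = 7 × 139 × (1−f)/f ≈ 7 × 139 × 8.81817 ≈ 8580.08 mg.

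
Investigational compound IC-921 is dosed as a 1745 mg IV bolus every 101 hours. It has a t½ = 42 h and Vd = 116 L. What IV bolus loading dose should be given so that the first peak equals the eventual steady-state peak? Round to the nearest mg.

f = (1/2)^(101/42) ≈ 0.188840; accumulation ratio R = 1/(1−f) ≈ 1.23280.
Loading dose to hit Cmax,ss on first dose: D_load = D_maint·R ≈ 1745 × 1.23280 ≈ 2151.24 mg.

2151 mg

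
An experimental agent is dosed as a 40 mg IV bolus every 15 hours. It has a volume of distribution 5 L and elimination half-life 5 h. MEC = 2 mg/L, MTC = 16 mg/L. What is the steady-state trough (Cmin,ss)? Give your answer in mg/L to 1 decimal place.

1.1 mg/L

The dosing interval is 3 half-lives, so f = 2^(−3) = 0.125.
Accumulation ratio R = 1/(1 − f) = 1/0.875 = 8/7.
Single-dose peak C₀ = D/Vd = 40/5 = 8 mg/L.
Steady-state peak Cmax,ss = C₀·R = 8 × 8/7 ≈ 9.143 mg/L.
Steady-state trough Cmin,ss = Cmax,ss·f ≈ 9.143 × 0.125 ≈ 1.143 mg/L.
Trough 1.1 mg/L vs MEC 2 mg/L: subtherapeutic.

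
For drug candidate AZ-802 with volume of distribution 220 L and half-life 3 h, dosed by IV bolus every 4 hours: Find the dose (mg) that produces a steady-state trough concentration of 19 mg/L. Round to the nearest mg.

τ/t½ = 4/3 ≈ 1.3333, so f = (1/2)^(4/3) ≈ 0.396850.
Cmin,ss = (D/Vd)·f/(1−f), so D = Cmin,ss·Vd·(1−f)/f.
D = 19 × 220 × (1−f)/f ≈ 19 × 220 × 1.51984 ≈ 6352.93 mg.

6353 mg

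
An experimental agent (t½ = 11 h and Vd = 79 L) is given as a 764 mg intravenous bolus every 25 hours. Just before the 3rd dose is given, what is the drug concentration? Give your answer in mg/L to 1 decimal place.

f = (1/2)^(τ/t½) = (1/2)^(25/11) ≈ 0.2069.
C₀ = D/Vd = 764/79 ≈ 9.671 mg/L.
Before the 3rd dose, 2 doses have been given. Superposition: Cmin = C₀·(f + f²).
≈ 9.671 × (0.2069 + 0.0428) ≈ 9.671 × 0.2497 ≈ 2.415 mg/L.

2.4 mg/L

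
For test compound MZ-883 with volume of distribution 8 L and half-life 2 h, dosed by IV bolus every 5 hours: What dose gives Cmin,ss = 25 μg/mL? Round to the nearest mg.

931 mg

τ/t½ = 5/2 ≈ 2.5, so f = (1/2)^(5/2) ≈ 0.176777.
Cmin,ss = (D/Vd)·f/(1−f), so D = Cmin,ss·Vd·(1−f)/f.
D = 25 × 8 × (1−f)/f ≈ 25 × 8 × 4.65684 ≈ 931.37 mg.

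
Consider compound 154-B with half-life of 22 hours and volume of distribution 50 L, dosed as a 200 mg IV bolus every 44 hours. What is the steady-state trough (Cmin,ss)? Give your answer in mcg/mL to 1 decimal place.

1.3 mcg/mL

The dosing interval is 2 half-lives, so f = 2^(−2) = 0.25.
Accumulation ratio R = 1/(1 − f) = 1/0.75 = 4/3.
Single-dose peak C₀ = D/Vd = 200/50 = 4 mcg/mL.
Steady-state peak Cmax,ss = C₀·R = 4 × 4/3 ≈ 5.333 mcg/mL.
Steady-state trough Cmin,ss = Cmax,ss·f ≈ 5.333 × 0.25 ≈ 1.333 mcg/mL.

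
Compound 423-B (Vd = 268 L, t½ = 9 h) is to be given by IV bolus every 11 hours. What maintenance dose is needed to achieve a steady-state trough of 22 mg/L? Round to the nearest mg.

7860 mg

τ/t½ = 11/9 ≈ 1.2222, so f = (1/2)^(11/9) ≈ 0.428622.
Cmin,ss = (D/Vd)·f/(1−f), so D = Cmin,ss·Vd·(1−f)/f.
D = 22 × 268 × (1−f)/f ≈ 22 × 268 × 1.33306 ≈ 7859.72 mg.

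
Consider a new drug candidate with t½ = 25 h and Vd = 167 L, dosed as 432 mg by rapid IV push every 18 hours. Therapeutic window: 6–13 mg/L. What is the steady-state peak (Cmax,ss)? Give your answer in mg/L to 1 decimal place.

6.6 mg/L

τ/t½ = 18/25 ≈ 0.72, so fraction remaining f = (1/2)^(18/25) ≈ 0.6071.
At steady state, accumulation factor R = 1/(1 − e^(−kτ)) ≈ 2.5452.
Single-dose peak C₀ = D/Vd = 432/167 ≈ 2.587 mg/L.
Steady-state peak Cmax,ss = C₀·R ≈ 2.587 × 2.5452 ≈ 6.584 mg/L.
Peak 6.6 mg/L vs MTC 13 mg/L: below toxic threshold.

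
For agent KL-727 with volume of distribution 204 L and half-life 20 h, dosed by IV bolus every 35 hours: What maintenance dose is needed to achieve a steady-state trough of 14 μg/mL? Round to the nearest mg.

τ/t½ = 35/20 ≈ 1.75, so f = (1/2)^(35/20) ≈ 0.297302.
Cmin,ss = (D/Vd)·f/(1−f), so D = Cmin,ss·Vd·(1−f)/f.
D = 14 × 204 × (1−f)/f ≈ 14 × 204 × 2.36358 ≈ 6750.38 mg.

6750 mg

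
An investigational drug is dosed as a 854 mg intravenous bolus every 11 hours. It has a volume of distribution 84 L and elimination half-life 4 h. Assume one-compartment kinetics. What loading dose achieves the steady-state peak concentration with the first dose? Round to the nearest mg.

f = (1/2)^(11/4) ≈ 0.148651; accumulation ratio R = 1/(1−f) ≈ 1.17461.
Loading dose to hit Cmax,ss on first dose: D_load = D_maint·R ≈ 854 × 1.17461 ≈ 1003.12 mg.

1003 mg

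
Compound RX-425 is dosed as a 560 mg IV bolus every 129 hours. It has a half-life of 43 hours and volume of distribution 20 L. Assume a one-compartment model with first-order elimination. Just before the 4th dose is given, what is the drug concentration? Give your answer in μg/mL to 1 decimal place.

4.0 μg/mL

f = (1/2)^(τ/t½) = (1/2)^(129/43) ≈ 0.1250.
C₀ = D/Vd = 560/20 ≈ 28.000 μg/mL.
Before the 4th dose, 3 doses have been given. Superposition: Cmin = C₀·(f + f² + … + f^3).
≈ 28.000 × (0.1250 + 0.0156 + 0.0020) ≈ 28.000 × 0.1426 ≈ 3.993 μg/mL.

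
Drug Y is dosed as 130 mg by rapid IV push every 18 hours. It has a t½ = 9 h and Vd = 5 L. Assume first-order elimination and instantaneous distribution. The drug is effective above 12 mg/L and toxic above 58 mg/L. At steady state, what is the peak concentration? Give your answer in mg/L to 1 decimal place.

τ = 18 h = 2 half-lives, so f = (1/2)^2 = 0.25.
At steady state, R = 1/(1 − 0.25) = 4/3.
Single-dose peak C₀ = D/Vd = 130/5 = 26 mg/L.
Steady-state peak Cmax,ss = C₀·R = 26 × 4/3 ≈ 34.667 mg/L.
Peak 34.7 mg/L vs MTC 58 mg/L: below toxic threshold.

34.7 mg/L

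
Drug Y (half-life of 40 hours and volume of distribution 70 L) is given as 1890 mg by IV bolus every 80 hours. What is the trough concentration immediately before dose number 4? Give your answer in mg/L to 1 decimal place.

f = (1/2)^(τ/t½) = (1/2)^(80/40) ≈ 0.2500.
C₀ = D/Vd = 1890/70 ≈ 27.000 mg/L.
Before the 4th dose, 3 doses have been given. Superposition: Cmin = C₀·(f + f² + … + f^3).
≈ 27.000 × (0.2500 + 0.0625 + 0.0156) ≈ 27.000 × 0.3281 ≈ 8.859 mg/L.

8.9 mg/L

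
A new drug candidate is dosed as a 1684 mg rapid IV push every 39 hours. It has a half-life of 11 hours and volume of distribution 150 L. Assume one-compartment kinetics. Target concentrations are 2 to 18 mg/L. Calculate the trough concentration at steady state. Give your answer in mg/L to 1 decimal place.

τ/t½ = 39/11 ≈ 3.5455, so fraction remaining f = (1/2)^(39/11) ≈ 0.0856.
Single-dose peak C₀ = D/Vd = 1684/150 ≈ 11.227 mg/L.
Steady-state trough Cmin,ss = C₀·f/(1−f) ≈ 11.227 × 0.0856/0.9144 ≈ 1.051 mg/L.
Trough 1.1 mg/L vs MEC 2 mg/L: subtherapeutic.

1.1 mg/L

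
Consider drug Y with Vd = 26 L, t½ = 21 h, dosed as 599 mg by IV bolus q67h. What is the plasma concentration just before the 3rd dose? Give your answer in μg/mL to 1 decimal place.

2.8 μg/mL

f = (1/2)^(τ/t½) = (1/2)^(67/21) ≈ 0.1095.
C₀ = D/Vd = 599/26 ≈ 23.038 μg/mL.
Before the 3rd dose, 2 doses have been given. Superposition: Cmin = C₀·(f + f²).
≈ 23.038 × (0.1095 + 0.0120) ≈ 23.038 × 0.1215 ≈ 2.799 μg/mL.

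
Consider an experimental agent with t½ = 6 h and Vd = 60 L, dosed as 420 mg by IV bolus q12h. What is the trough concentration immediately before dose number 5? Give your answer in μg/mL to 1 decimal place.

f = (1/2)^(τ/t½) = (1/2)^(12/6) ≈ 0.2500.
C₀ = D/Vd = 420/60 ≈ 7.000 μg/mL.
Before the 5th dose, 4 doses have been given. Superposition: Cmin = C₀·(f + f² + … + f^4).
≈ 7.000 × (0.2500 + 0.0625 + 0.0156 + 0.0039) ≈ 7.000 × 0.3320 ≈ 2.324 μg/mL.

2.3 μg/mL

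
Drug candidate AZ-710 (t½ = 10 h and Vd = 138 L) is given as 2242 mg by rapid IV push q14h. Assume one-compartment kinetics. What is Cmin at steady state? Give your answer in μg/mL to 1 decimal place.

9.9 μg/mL

τ/t½ = 14/10 ≈ 1.4, so fraction remaining f = (1/2)^(14/10) ≈ 0.3789.
Accumulation ratio R = 1/(1 − f) ≈ 1/0.6211 ≈ 1.6100.
Each bolus raises the concentration by D/Vd = 2242/138 ≈ 16.246 μg/mL.
Cmax,ss = C₀/(1 − f) ≈ 16.246/0.6211 ≈ 26.157 μg/mL.
One interval later, Cmin,ss = Cmax,ss·e^(−kτ) ≈ 26.157 × 0.3789 ≈ 9.911 μg/mL.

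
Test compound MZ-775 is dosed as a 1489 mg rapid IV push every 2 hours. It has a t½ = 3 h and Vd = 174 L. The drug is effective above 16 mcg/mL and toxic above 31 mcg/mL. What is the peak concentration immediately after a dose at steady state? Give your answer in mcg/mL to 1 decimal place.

23.1 mcg/mL

Over one 2-h interval, 2/3 ≈ 0.66667 half-lives elapse, leaving f ≈ 0.6300 of each dose.
At steady state, accumulation factor R = 1/(1 − e^(−kτ)) ≈ 2.7027.
Each bolus raises the concentration by D/Vd = 1489/174 ≈ 8.557 mcg/mL.
Steady-state peak Cmax,ss = C₀·R ≈ 8.557 × 2.7027 ≈ 23.127 mcg/mL.
Peak 23.1 mcg/mL vs MTC 31 mcg/mL: below toxic threshold.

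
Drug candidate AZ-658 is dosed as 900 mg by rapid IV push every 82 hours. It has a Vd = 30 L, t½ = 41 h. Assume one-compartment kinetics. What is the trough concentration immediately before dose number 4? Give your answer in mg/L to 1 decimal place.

9.8 mg/L

f = (1/2)^(τ/t½) = (1/2)^(82/41) ≈ 0.2500.
C₀ = D/Vd = 900/30 ≈ 30.000 mg/L.
Before the 4th dose, 3 doses have been given. Superposition: Cmin = C₀·(f + f² + … + f^3).
≈ 30.000 × (0.2500 + 0.0625 + 0.0156) ≈ 30.000 × 0.3281 ≈ 9.843 mg/L.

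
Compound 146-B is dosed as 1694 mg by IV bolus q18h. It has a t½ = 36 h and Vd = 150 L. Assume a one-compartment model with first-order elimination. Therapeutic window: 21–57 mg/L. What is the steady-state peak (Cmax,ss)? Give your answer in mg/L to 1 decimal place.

38.6 mg/L

Over one 18-h interval, 18/36 ≈ 0.5 half-lives elapse, leaving f ≈ 0.7071 of each dose.
At steady state, accumulation factor R = 1/(1 − e^(−kτ)) ≈ 3.4141.
Single-dose peak C₀ = D/Vd = 1694/150 ≈ 11.293 mg/L.
Steady-state peak Cmax,ss = C₀·R ≈ 11.293 × 3.4141 ≈ 38.555 mg/L.
Peak 38.6 mg/L vs MTC 57 mg/L: below toxic threshold.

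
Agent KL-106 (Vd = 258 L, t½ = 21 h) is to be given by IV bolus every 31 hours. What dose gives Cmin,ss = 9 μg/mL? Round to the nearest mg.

4138 mg

τ/t½ = 31/21 ≈ 1.4762, so f = (1/2)^(31/21) ≈ 0.359437.
Cmin,ss = (D/Vd)·f/(1−f), so D = Cmin,ss·Vd·(1−f)/f.
D = 9 × 258 × (1−f)/f ≈ 9 × 258 × 1.78213 ≈ 4138.11 mg.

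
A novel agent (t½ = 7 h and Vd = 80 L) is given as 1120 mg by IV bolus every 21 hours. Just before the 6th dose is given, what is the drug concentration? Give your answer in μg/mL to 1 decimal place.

2.0 μg/mL

f = (1/2)^(τ/t½) = (1/2)^(21/7) ≈ 0.1250.
C₀ = D/Vd = 1120/80 ≈ 14.000 μg/mL.
Before the 6th dose, 5 doses have been given. Superposition: Cmin = C₀·(f + f² + … + f^5).
≈ 14.000 × (0.1250 + 0.0156 + 0.0020 + 0.0002 + 0.0000) ≈ 14.000 × 0.1428 ≈ 1.999 μg/mL.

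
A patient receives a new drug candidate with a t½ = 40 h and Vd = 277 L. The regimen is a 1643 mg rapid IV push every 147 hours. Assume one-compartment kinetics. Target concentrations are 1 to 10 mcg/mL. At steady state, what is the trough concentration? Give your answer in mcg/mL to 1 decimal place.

Over one 147-h interval, 147/40 ≈ 3.675 half-lives elapse, leaving f ≈ 0.0783 of each dose.
At steady state, accumulation factor R = 1/(1 − e^(−kτ)) ≈ 1.0850.
Single-dose peak C₀ = D/Vd = 1643/277 ≈ 5.931 mcg/mL.
Steady-state peak Cmax,ss = C₀·R ≈ 5.931 × 1.0850 ≈ 6.435 mcg/mL.
One interval later, Cmin,ss = Cmax,ss·e^(−kτ) ≈ 6.435 × 0.0783 ≈ 0.504 mcg/mL.
Trough 0.5 mcg/mL vs MEC 1 mcg/mL: subtherapeutic.

0.5 mcg/mL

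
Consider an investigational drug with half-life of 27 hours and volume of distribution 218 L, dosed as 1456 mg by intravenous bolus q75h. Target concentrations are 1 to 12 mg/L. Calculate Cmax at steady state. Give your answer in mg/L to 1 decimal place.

τ/t½ = 75/27 ≈ 2.7778, so fraction remaining f = (1/2)^(75/27) ≈ 0.1458.
At steady state, accumulation factor R = 1/(1 − e^(−kτ)) ≈ 1.1707.
Single-dose peak C₀ = D/Vd = 1456/218 ≈ 6.679 mg/L.
Cmax,ss = C₀/(1 − f) ≈ 6.679/0.8542 ≈ 7.819 mg/L.
Peak 7.8 mg/L vs MTC 12 mg/L: below toxic threshold.

7.8 mg/L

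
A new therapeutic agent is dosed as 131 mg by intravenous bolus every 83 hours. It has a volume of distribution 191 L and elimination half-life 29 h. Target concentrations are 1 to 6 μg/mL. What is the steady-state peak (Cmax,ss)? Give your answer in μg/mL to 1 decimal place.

τ/t½ = 83/29 ≈ 2.8621, so fraction remaining f = (1/2)^(83/29) ≈ 0.1375.
At steady state, accumulation factor R = 1/(1 − e^(−kτ)) ≈ 1.1594.
Each bolus raises the concentration by D/Vd = 131/191 ≈ 0.686 μg/mL.
Cmax,ss = C₀/(1 − f) ≈ 0.686/0.8625 ≈ 0.795 μg/mL.
Peak 0.8 μg/mL vs MTC 6 μg/mL: below toxic threshold.

0.8 μg/mL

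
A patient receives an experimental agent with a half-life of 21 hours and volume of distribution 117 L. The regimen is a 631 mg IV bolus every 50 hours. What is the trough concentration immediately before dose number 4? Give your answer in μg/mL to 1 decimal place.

1.3 μg/mL

f = (1/2)^(τ/t½) = (1/2)^(50/21) ≈ 0.1920.
C₀ = D/Vd = 631/117 ≈ 5.393 μg/mL.
Before the 4th dose, 3 doses have been given. Superposition: Cmin = C₀·(f + f² + … + f^3).
≈ 5.393 × (0.1920 + 0.0369 + 0.0071) ≈ 5.393 × 0.2360 ≈ 1.273 μg/mL.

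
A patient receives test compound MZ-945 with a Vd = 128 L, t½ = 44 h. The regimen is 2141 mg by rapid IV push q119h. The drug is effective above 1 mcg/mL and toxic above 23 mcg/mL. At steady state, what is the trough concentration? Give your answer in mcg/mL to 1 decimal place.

3.0 mcg/mL

k = ln2/t½ = ln2/44 ≈ 0.015753 h⁻¹; fraction remaining f = e^(−kτ) = e^(−0.015753×119) ≈ 0.1534.
Accumulation ratio R = 1/(1 − f) ≈ 1/0.8466 ≈ 1.1812.
Each bolus raises the concentration by D/Vd = 2141/128 ≈ 16.727 mcg/mL.
Cmax,ss = C₀/(1 − f) ≈ 16.727/0.8466 ≈ 19.758 mcg/mL.
One interval later, Cmin,ss = Cmax,ss·e^(−kτ) ≈ 19.758 × 0.1534 ≈ 3.031 mcg/mL.
Trough 3.0 mcg/mL vs MEC 1 mcg/mL: adequate.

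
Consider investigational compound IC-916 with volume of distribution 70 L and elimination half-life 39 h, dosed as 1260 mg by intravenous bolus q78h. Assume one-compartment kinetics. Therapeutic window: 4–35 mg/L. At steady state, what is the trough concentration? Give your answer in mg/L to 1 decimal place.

τ = 78 h = 2 half-lives, so f = (1/2)^2 = 0.25.
At steady state, R = 1/(1 − 0.25) = 4/3.
Single-dose peak C₀ = D/Vd = 1260/70 = 18 mg/L.
Steady-state peak Cmax,ss = C₀·R = 18 × 4/3 ≈ 24.000 mg/L.
Steady-state trough Cmin,ss = Cmax,ss·f ≈ 24.000 × 0.25 ≈ 6.000 mg/L.
Trough 6.0 mg/L vs MEC 4 mg/L: adequate.

6.0 mg/L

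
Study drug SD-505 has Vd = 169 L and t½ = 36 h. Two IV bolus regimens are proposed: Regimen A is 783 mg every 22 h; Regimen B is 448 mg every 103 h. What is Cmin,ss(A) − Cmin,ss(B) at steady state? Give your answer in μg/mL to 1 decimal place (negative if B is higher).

8.4 μg/mL

Regimen A: f = (1/2)^(22/36) ≈ 0.6547; Cmin,ss = (783/169)·f/(1−f) ≈ 8.785 μg/mL.
Regimen B: f = (1/2)^(103/36) ≈ 0.1376; Cmin,ss = (448/169)·f/(1−f) ≈ 0.423 μg/mL.
Difference ≈ 8.785 − 0.423 ≈ 8.362 μg/mL.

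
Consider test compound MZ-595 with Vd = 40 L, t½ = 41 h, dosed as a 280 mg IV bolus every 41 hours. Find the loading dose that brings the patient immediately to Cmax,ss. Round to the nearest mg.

560 mg

f = (1/2)^(41/41) ≈ 0.500000; accumulation ratio R = 1/(1−f) ≈ 2.00000.
Loading dose to hit Cmax,ss on first dose: D_load = D_maint·R ≈ 280 × 2.00000 ≈ 560.00 mg.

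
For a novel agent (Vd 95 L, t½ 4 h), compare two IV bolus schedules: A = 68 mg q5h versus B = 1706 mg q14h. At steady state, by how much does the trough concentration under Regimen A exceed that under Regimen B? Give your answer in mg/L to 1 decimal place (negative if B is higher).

-1.2 mg/L

Regimen A: f = (1/2)^(5/4) ≈ 0.4204; Cmin,ss = (68/95)·f/(1−f) ≈ 0.519 mg/L.
Regimen B: f = (1/2)^(14/4) ≈ 0.0884; Cmin,ss = (1706/95)·f/(1−f) ≈ 1.741 mg/L.
Difference ≈ 0.519 − 1.741 ≈ -1.222 mg/L.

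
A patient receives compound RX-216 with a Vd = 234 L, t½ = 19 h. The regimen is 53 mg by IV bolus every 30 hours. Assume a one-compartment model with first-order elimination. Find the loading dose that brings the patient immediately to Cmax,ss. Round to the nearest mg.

80 mg

f = (1/2)^(30/19) ≈ 0.334726; accumulation ratio R = 1/(1−f) ≈ 1.50314.
Loading dose to hit Cmax,ss on first dose: D_load = D_maint·R ≈ 53 × 1.50314 ≈ 79.67 mg.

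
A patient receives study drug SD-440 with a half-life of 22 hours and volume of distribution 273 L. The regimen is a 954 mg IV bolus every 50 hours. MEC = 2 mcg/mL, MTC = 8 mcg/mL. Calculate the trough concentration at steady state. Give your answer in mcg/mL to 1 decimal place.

τ/t½ = 50/22 ≈ 2.2727, so fraction remaining f = (1/2)^(50/22) ≈ 0.2069.
Each bolus raises the concentration by D/Vd = 954/273 ≈ 3.495 mcg/mL.
Steady-state trough Cmin,ss = C₀·f/(1−f) ≈ 3.495 × 0.2069/0.7931 ≈ 0.912 mcg/mL.
Trough 0.9 mcg/mL vs MEC 2 mcg/mL: subtherapeutic.

0.9 mcg/mL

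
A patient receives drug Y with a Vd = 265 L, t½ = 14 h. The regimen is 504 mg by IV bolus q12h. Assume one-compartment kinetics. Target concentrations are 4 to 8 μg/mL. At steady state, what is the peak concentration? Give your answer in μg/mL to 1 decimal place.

k = ln2/t½ = ln2/14 ≈ 0.049511 h⁻¹; fraction remaining f = e^(−kτ) = e^(−0.049511×12) ≈ 0.5520.
Accumulation ratio R = 1/(1 − f) ≈ 1/0.4480 ≈ 2.2321.
Single-dose peak C₀ = D/Vd = 504/265 ≈ 1.902 μg/mL.
Steady-state peak Cmax,ss = C₀·R ≈ 1.902 × 2.2321 ≈ 4.245 μg/mL.
Peak 4.2 μg/mL vs MTC 8 μg/mL: below toxic threshold.

4.2 μg/mL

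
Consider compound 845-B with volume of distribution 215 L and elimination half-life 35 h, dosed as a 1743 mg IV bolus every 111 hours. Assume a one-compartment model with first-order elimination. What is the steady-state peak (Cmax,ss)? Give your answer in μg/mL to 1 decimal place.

9.1 μg/mL

τ/t½ = 111/35 ≈ 3.1714, so fraction remaining f = (1/2)^(111/35) ≈ 0.1110.
Accumulation ratio R = 1/(1 − f) ≈ 1/0.8890 ≈ 1.1249.
Each bolus raises the concentration by D/Vd = 1743/215 ≈ 8.107 μg/mL.
Steady-state peak Cmax,ss = C₀·R ≈ 8.107 × 1.1249 ≈ 9.120 μg/mL.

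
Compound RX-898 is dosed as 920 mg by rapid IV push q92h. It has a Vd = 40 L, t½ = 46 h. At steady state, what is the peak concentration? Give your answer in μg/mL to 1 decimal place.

τ = 92 h = 2 half-lives, so f = (1/2)^2 = 0.25.
At steady state, R = 1/(1 − 0.25) = 4/3.
Single-dose peak C₀ = D/Vd = 920/40 = 23 μg/mL.
Steady-state peak Cmax,ss = C₀·R = 23 × 4/3 ≈ 30.667 μg/mL.

30.7 μg/mL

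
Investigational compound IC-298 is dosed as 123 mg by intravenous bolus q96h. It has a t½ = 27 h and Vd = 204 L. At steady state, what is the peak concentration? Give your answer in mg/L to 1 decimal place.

Over one 96-h interval, 96/27 ≈ 3.5556 half-lives elapse, leaving f ≈ 0.0850 of each dose.
At steady state, accumulation factor R = 1/(1 − e^(−kτ)) ≈ 1.0929.
Each bolus raises the concentration by D/Vd = 123/204 ≈ 0.603 mg/L.
Steady-state peak Cmax,ss = C₀·R ≈ 0.603 × 1.0929 ≈ 0.659 mg/L.

0.7 mg/L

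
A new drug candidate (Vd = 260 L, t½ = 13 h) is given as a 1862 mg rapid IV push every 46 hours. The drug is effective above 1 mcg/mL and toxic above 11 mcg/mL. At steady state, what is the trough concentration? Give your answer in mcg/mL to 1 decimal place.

k = ln2/t½ = ln2/13 ≈ 0.053319 h⁻¹; fraction remaining f = e^(−kτ) = e^(−0.053319×46) ≈ 0.0861.
Accumulation ratio R = 1/(1 − f) ≈ 1/0.9139 ≈ 1.0942.
Each bolus raises the concentration by D/Vd = 1862/260 ≈ 7.162 mcg/mL.
Cmax,ss = C₀/(1 − f) ≈ 7.162/0.9139 ≈ 7.837 mcg/mL.
Steady-state trough Cmin,ss = Cmax,ss·f ≈ 7.837 × 0.0861 ≈ 0.675 mcg/mL.
Trough 0.7 mcg/mL vs MEC 1 mcg/mL: subtherapeutic.

0.7 mcg/mL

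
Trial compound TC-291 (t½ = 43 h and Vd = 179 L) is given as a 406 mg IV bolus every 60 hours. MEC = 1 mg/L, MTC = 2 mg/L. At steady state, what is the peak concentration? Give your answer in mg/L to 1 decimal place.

τ/t½ = 60/43 ≈ 1.3953, so fraction remaining f = (1/2)^(60/43) ≈ 0.3802.
Accumulation ratio R = 1/(1 − f) ≈ 1/0.6198 ≈ 1.6134.
Single-dose peak C₀ = D/Vd = 406/179 ≈ 2.268 mg/L.
Steady-state peak Cmax,ss = C₀·R ≈ 2.268 × 1.6134 ≈ 3.659 mg/L.
Peak 3.7 mg/L vs MTC 2 mg/L: exceeds toxic threshold.

3.7 mg/L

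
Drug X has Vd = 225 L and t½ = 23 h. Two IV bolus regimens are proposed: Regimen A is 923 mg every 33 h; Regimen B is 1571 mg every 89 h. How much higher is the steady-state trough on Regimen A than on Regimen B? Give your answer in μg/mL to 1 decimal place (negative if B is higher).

1.9 μg/mL

Regimen A: f = (1/2)^(33/23) ≈ 0.3699; Cmin,ss = (923/225)·f/(1−f) ≈ 2.408 μg/mL.
Regimen B: f = (1/2)^(89/23) ≈ 0.0684; Cmin,ss = (1571/225)·f/(1−f) ≈ 0.513 μg/mL.
Difference ≈ 2.408 − 0.513 ≈ 1.895 μg/mL.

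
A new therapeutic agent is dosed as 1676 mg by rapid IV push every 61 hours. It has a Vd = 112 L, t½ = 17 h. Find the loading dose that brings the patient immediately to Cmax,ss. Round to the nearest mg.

f = (1/2)^(61/17) ≈ 0.083145; accumulation ratio R = 1/(1−f) ≈ 1.09069.
Loading dose to hit Cmax,ss on first dose: D_load = D_maint·R ≈ 1676 × 1.09069 ≈ 1828.00 mg.

1828 mg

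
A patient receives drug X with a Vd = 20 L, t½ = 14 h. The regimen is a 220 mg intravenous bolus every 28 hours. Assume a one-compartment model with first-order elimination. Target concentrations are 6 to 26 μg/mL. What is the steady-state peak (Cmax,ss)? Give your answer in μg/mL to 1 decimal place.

14.7 μg/mL

The dosing interval is 2 half-lives, so f = 2^(−2) = 0.25.
Accumulation ratio R = 1/(1 − f) = 1/0.75 = 4/3.
Single-dose peak C₀ = D/Vd = 220/20 = 11 μg/mL.
Steady-state peak Cmax,ss = C₀·R = 11 × 4/3 ≈ 14.667 μg/mL.
Peak 14.7 μg/mL vs MTC 26 μg/mL: below toxic threshold.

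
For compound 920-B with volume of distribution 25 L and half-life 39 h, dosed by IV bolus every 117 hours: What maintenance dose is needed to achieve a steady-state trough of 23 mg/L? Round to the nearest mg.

τ/t½ = 117/39 ≈ 3, so f = (1/2)^(117/39) ≈ 0.125000.
Cmin,ss = (D/Vd)·f/(1−f), so D = Cmin,ss·Vd·(1−f)/f.
D = 23 × 25 × (1−f)/f ≈ 23 × 25 × 7.00000 ≈ 4025.00 mg.

4025 mg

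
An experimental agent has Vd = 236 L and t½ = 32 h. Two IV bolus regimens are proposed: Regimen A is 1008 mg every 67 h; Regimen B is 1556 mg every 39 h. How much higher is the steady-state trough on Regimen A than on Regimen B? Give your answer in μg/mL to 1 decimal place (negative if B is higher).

-3.7 μg/mL

Regimen A: f = (1/2)^(67/32) ≈ 0.2343; Cmin,ss = (1008/236)·f/(1−f) ≈ 1.307 μg/mL.
Regimen B: f = (1/2)^(39/32) ≈ 0.4297; Cmin,ss = (1556/236)·f/(1−f) ≈ 4.968 μg/mL.
Difference ≈ 1.307 − 4.968 ≈ -3.661 μg/mL.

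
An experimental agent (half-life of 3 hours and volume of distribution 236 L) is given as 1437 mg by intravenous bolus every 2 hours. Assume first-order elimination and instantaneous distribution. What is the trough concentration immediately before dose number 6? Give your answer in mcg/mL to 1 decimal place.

9.3 mcg/mL

f = (1/2)^(τ/t½) = (1/2)^(2/3) ≈ 0.6300.
C₀ = D/Vd = 1437/236 ≈ 6.089 mcg/mL.
Before the 6th dose, 5 doses have been given. Superposition: Cmin = C₀·(f + f² + … + f^5).
≈ 6.089 × (0.6300 + 0.3969 + 0.2500 + 0.1575 + 0.0992) ≈ 6.089 × 1.5336 ≈ 9.338 mcg/mL.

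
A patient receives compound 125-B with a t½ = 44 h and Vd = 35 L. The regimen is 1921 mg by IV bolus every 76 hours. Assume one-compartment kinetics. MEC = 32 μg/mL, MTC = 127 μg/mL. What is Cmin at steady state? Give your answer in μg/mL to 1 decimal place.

Over one 76-h interval, 76/44 ≈ 1.7273 half-lives elapse, leaving f ≈ 0.3020 of each dose.
Accumulation ratio R = 1/(1 − f) ≈ 1/0.6980 ≈ 1.4327.
Each bolus raises the concentration by D/Vd = 1921/35 ≈ 54.886 μg/mL.
Cmax,ss = C₀/(1 − f) ≈ 54.886/0.6980 ≈ 78.633 μg/mL.
Steady-state trough Cmin,ss = Cmax,ss·f ≈ 78.633 × 0.3020 ≈ 23.747 μg/mL.
Trough 23.7 μg/mL vs MEC 32 μg/mL: subtherapeutic.

23.7 μg/mL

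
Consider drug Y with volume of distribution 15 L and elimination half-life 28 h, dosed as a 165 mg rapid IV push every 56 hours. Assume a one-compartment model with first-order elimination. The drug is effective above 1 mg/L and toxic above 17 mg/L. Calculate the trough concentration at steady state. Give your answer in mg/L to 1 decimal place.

3.7 mg/L

The dosing interval is 2 half-lives, so f = 2^(−2) = 0.25.
At steady state, R = 1/(1 − 0.25) = 4/3.
Single-dose peak C₀ = D/Vd = 165/15 = 11 mg/L.
Steady-state peak Cmax,ss = C₀·R = 11 × 4/3 ≈ 14.667 mg/L.
Steady-state trough Cmin,ss = Cmax,ss·f ≈ 14.667 × 0.25 ≈ 3.667 mg/L.
Trough 3.7 mg/L vs MEC 1 mg/L: adequate.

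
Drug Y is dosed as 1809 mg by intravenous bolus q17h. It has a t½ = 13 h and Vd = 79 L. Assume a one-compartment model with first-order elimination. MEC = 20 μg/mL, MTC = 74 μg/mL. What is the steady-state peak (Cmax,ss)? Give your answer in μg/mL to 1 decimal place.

Over one 17-h interval, 17/13 ≈ 1.3077 half-lives elapse, leaving f ≈ 0.4040 of each dose.
At steady state, accumulation factor R = 1/(1 − e^(−kτ)) ≈ 1.6779.
Single-dose peak C₀ = D/Vd = 1809/79 ≈ 22.899 μg/mL.
Steady-state peak Cmax,ss = C₀·R ≈ 22.899 × 1.6779 ≈ 38.422 μg/mL.
Peak 38.4 μg/mL vs MTC 74 μg/mL: below toxic threshold.

38.4 μg/mL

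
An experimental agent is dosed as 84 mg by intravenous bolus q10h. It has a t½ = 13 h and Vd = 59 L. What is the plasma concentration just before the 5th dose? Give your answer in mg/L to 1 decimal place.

f = (1/2)^(τ/t½) = (1/2)^(10/13) ≈ 0.5867.
C₀ = D/Vd = 84/59 ≈ 1.424 mg/L.
Before the 5th dose, 4 doses have been given. Superposition: Cmin = C₀·(f + f² + … + f^4).
≈ 1.424 × (0.5867 + 0.3442 + 0.2020 + 0.1185) ≈ 1.424 × 1.2514 ≈ 1.782 mg/L.

1.8 mg/L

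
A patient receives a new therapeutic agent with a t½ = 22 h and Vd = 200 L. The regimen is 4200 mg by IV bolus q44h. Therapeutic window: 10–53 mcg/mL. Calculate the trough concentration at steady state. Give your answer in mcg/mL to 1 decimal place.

7.0 mcg/mL

The dosing interval is 2 half-lives, so f = 2^(−2) = 0.25.
At steady state, R = 1/(1 − 0.25) = 4/3.
Single-dose peak C₀ = D/Vd = 4200/200 = 21 mcg/mL.
Steady-state peak Cmax,ss = C₀·R = 21 × 4/3 ≈ 28.000 mcg/mL.
Steady-state trough Cmin,ss = Cmax,ss·f ≈ 28.000 × 0.25 ≈ 7.000 mcg/mL.
Trough 7.0 mcg/mL vs MEC 10 mcg/mL: subtherapeutic.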